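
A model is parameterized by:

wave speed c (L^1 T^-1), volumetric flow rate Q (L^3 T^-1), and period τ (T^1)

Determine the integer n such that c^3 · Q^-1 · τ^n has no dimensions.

2

Balance the T exponent: (1)·n from τ, plus 3·(-1) − (-1) = -2 from the rest, must sum to zero.
n − 2 = 0, so n = 2.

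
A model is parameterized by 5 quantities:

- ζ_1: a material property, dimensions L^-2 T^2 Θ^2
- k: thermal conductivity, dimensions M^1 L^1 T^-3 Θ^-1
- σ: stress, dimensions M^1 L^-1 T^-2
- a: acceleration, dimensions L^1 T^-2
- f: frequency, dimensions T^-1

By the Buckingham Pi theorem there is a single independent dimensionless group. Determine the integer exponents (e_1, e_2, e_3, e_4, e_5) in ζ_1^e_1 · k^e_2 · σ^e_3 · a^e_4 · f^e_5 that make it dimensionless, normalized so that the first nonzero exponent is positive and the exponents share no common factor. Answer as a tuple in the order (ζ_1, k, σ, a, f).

(1, 2, -2, -2, 4)

M: e_1·(0) + e_2·(1) + e_3·(1) + e_4·(0) + e_5·(0) = 0
L: e_1·(-2) + e_2·(1) + e_3·(-1) + e_4·(1) + e_5·(0) = 0
T: e_1·(2) + e_2·(-3) + e_3·(-2) + e_4·(-2) + e_5·(-1) = 0
Θ: e_1·(2) + e_2·(-1) + e_3·(0) + e_4·(0) + e_5·(0) = 0
Solving this homogeneous linear system for the smallest-integer solution (first nonzero entry positive) gives (1, 2, -2, -2, 4).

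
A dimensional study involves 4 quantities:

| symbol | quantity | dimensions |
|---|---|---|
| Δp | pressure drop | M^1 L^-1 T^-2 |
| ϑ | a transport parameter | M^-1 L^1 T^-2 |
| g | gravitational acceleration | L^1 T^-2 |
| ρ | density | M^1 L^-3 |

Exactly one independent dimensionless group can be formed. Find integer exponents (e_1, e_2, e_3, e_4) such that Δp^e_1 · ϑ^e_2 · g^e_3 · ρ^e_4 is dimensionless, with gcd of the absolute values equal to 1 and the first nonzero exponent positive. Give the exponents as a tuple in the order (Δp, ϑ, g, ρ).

M: e_1·(1) + e_2·(-1) + e_3·(0) + e_4·(1) = 0
L: e_1·(-1) + e_2·(1) + e_3·(1) + e_4·(-3) = 0
T: e_1·(-2) + e_2·(-2) + e_3·(-2) + e_4·(0) = 0
Solving this homogeneous linear system for the smallest-integer solution (first nonzero entry positive) gives (3, 1, -4, -2).

(3, 1, -4, -2)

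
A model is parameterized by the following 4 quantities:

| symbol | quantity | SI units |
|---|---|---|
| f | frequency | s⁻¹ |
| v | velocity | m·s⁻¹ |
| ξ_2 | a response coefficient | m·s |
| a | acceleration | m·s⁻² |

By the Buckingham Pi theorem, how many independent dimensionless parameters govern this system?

There are 4 variables and 2 base dimensions (L, T).
The dimension matrix has rank 2.
Independent dimensionless groups: 4 − 2 = 2.

2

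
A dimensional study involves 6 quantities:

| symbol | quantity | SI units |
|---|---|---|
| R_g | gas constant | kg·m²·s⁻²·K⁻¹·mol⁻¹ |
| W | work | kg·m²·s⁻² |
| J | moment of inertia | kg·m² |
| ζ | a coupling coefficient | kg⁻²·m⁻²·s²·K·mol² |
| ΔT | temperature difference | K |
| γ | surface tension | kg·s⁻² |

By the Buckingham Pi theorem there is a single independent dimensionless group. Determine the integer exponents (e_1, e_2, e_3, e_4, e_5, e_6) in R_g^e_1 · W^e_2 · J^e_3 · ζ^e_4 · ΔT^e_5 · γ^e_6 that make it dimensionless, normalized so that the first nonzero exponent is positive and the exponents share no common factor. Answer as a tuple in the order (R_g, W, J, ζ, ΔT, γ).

M: e_1·(1) + e_2·(1) + e_3·(1) + e_4·(-2) + e_5·(0) + e_6·(1) = 0
L: e_1·(2) + e_2·(2) + e_3·(2) + e_4·(-2) + e_5·(0) + e_6·(0) = 0
T: e_1·(-2) + e_2·(-2) + e_3·(0) + e_4·(2) + e_5·(0) + e_6·(-2) = 0
Θ: e_1·(-1) + e_2·(0) + e_3·(0) + e_4·(1) + e_5·(1) + e_6·(0) = 0
N: e_1·(-1) + e_2·(0) + e_3·(0) + e_4·(2) + e_5·(0) + e_6·(0) = 0
Solving this homogeneous linear system for the smallest-integer solution (first nonzero entry positive) gives (2, -2, 1, 1, 1, 1).

(2, -2, 1, 1, 1, 1)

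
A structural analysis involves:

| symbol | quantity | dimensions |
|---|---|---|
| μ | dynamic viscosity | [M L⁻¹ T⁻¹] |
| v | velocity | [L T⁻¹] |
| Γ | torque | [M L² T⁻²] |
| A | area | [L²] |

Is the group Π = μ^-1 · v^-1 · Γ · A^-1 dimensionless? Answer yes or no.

Sum the exponent of each base dimension across the product:
  M: −[μ]_M − [v]_M + [Γ]_M − [A]_M = −(1) − (0) + (1) − (0) = 0
  L: −[μ]_L − [v]_L + [Γ]_L − [A]_L = −(-1) − (1) + (2) − (2) = 0
  T: −[μ]_T − [v]_T + [Γ]_T − [A]_T = −(-1) − (-1) + (-2) − (0) = 0
All base exponents vanish — dimensionless.

yes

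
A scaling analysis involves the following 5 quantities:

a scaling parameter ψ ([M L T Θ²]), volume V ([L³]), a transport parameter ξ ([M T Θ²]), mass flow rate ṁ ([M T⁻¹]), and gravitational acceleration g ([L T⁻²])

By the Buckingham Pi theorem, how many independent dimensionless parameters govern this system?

There are 5 variables and 4 base dimensions (M, L, T, Θ).
The dimension matrix has rank 4.
Independent dimensionless groups: 5 − 4 = 1.

1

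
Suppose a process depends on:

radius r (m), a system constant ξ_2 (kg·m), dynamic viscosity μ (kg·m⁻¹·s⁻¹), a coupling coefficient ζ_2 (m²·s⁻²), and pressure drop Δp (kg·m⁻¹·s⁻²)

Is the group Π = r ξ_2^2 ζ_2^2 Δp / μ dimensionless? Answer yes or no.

Sum the exponent of each base dimension across the product:
  M: [r]_M + 2·[ξ_2]_M − [μ]_M + 2·[ζ_2]_M + [Δp]_M = (0) + 2·(1) − (1) + 2·(0) + (1) = 2
  L: [r]_L + 2·[ξ_2]_L − [μ]_L + 2·[ζ_2]_L + [Δp]_L = (1) + 2·(1) − (-1) + 2·(2) + (-1) = 7
  T: [r]_T + 2·[ξ_2]_T − [μ]_T + 2·[ζ_2]_T + [Δp]_T = (0) + 2·(0) − (-1) + 2·(-2) + (-2) = -5
Net dimensions [M² L⁷ T⁻⁵] ≠ [1] — not dimensionless.

no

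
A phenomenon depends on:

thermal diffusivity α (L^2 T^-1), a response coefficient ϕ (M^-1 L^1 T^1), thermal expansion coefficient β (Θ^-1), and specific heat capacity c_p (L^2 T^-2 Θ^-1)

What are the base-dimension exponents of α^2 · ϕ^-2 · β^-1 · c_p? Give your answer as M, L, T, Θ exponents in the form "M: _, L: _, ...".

M: 2, L: 4, T: -6, Θ: 0

Collect each base-dimension exponent across the product:
  M: 2·(0) − 2·(-1) − (0) + (0) = 2
  L: 2·(2) − 2·(1) − (0) + (2) = 4
  T: 2·(-1) − 2·(1) − (0) + (-2) = -6
  Θ: 2·(0) − 2·(0) − (-1) + (-1) = 0
So the dimensions are [M² L⁴ T⁻⁶].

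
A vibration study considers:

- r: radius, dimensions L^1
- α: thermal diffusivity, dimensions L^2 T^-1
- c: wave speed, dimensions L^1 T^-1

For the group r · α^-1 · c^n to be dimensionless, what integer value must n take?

1

Balance the L exponent: (1)·n from c, plus (1) − (2) = -1 from the rest, must sum to zero.
n − 1 = 0, so n = 1.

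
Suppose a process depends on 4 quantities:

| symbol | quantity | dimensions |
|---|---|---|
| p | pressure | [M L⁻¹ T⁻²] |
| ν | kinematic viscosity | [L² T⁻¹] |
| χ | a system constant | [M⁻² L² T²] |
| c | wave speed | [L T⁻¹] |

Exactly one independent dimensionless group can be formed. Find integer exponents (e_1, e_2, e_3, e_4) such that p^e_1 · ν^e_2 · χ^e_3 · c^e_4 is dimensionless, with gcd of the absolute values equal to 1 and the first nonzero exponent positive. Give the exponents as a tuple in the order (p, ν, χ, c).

M: e_1·(1) + e_2·(0) + e_3·(-2) + e_4·(0) = 0
L: e_1·(-1) + e_2·(2) + e_3·(2) + e_4·(1) = 0
T: e_1·(-2) + e_2·(-1) + e_3·(2) + e_4·(-1) = 0
Solving this homogeneous linear system for the smallest-integer solution (first nonzero entry positive) gives (2, 2, 1, -4).

(2, 2, 1, -4)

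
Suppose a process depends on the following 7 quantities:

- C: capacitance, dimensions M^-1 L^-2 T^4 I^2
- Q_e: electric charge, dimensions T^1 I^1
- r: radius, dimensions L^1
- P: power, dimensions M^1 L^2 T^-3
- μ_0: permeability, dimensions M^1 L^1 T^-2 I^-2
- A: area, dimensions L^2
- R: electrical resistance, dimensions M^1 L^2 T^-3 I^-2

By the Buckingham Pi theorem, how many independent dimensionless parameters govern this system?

3

There are 7 variables and 4 base dimensions (M, L, T, I).
The dimension matrix has rank 4.
Independent dimensionless groups: 7 − 4 = 3.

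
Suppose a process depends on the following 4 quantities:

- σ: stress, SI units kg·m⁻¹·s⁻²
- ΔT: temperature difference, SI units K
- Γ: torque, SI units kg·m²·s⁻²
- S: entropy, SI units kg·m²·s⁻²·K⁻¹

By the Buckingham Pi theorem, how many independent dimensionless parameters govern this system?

There are 4 variables and 4 base dimensions (M, L, T, Θ).
The dimension matrix has rank 3 (less than 4: the dimension vectors are linearly dependent).
Independent dimensionless groups: 4 − 3 = 1.

1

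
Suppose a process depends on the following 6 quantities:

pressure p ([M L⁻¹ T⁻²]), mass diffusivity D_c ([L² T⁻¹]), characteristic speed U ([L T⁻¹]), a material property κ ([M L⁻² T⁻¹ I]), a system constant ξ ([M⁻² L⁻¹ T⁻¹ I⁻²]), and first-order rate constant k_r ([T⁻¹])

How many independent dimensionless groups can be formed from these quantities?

2

There are 6 variables and 4 base dimensions (M, L, T, I).
The dimension matrix has rank 4.
Independent dimensionless groups: 6 − 4 = 2.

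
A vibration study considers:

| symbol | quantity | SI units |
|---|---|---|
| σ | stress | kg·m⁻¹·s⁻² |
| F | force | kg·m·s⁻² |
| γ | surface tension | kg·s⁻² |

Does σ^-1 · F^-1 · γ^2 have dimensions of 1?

yes

Sum the exponent of each base dimension across the product:
  M: −[σ]_M − [F]_M + 2·[γ]_M = −(1) − (1) + 2·(1) = 0
  L: −[σ]_L − [F]_L + 2·[γ]_L = −(-1) − (1) + 2·(0) = 0
  T: −[σ]_T − [F]_T + 2·[γ]_T = −(-2) − (-2) + 2·(-2) = 0
All base exponents vanish — dimensionless.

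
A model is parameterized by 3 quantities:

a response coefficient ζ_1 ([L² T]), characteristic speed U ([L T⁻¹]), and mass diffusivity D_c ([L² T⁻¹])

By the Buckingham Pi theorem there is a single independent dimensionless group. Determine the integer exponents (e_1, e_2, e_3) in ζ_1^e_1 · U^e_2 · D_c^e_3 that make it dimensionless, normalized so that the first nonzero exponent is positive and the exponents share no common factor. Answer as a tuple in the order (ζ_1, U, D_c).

L: e_1·(2) + e_2·(1) + e_3·(2) = 0
T: e_1·(1) + e_2·(-1) + e_3·(-1) = 0
Solving this homogeneous linear system for the smallest-integer solution (first nonzero entry positive) gives (1, 4, -3).

(1, 4, -3)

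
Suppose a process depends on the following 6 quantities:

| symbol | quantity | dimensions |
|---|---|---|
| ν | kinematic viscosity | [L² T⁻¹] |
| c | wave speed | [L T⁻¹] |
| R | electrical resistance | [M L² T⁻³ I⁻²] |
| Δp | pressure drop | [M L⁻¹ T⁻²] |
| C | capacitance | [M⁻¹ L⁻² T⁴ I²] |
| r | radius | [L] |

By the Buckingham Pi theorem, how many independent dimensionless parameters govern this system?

2

There are 6 variables and 4 base dimensions (M, L, T, I).
The dimension matrix has rank 4.
Independent dimensionless groups: 6 − 4 = 2.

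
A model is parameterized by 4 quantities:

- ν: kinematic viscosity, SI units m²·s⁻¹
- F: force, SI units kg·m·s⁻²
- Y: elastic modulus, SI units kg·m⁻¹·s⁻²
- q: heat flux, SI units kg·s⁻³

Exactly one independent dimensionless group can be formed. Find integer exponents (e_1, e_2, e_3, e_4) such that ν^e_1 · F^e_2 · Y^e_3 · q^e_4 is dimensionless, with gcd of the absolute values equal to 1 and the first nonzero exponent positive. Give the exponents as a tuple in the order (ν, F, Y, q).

(2, -1, 3, -2)

M: e_1·(0) + e_2·(1) + e_3·(1) + e_4·(1) = 0
L: e_1·(2) + e_2·(1) + e_3·(-1) + e_4·(0) = 0
T: e_1·(-1) + e_2·(-2) + e_3·(-2) + e_4·(-3) = 0
Solving this homogeneous linear system for the smallest-integer solution (first nonzero entry positive) gives (2, -1, 3, -2).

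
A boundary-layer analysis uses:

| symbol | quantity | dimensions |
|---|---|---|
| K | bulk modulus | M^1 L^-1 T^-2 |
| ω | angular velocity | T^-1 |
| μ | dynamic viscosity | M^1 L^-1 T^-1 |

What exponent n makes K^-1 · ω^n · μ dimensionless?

Balance the T exponent: (-1)·n from ω, plus −(-2) + (-1) = 1 from the rest, must sum to zero.
−n + 1 = 0, so n = 1.

1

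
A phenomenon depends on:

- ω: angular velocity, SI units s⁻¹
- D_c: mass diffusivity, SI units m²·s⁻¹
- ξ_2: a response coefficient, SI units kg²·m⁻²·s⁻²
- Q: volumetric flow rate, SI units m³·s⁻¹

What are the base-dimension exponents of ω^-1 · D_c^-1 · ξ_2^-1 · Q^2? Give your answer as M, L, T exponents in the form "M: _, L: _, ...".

M: -2, L: 6, T: 2

Collect each base-dimension exponent across the product:
  M: −(0) − (0) − (2) + 2·(0) = -2
  L: −(0) − (2) − (-2) + 2·(3) = 6
  T: −(-1) − (-1) − (-2) + 2·(-1) = 2
So the dimensions are [M⁻² L⁶ T²].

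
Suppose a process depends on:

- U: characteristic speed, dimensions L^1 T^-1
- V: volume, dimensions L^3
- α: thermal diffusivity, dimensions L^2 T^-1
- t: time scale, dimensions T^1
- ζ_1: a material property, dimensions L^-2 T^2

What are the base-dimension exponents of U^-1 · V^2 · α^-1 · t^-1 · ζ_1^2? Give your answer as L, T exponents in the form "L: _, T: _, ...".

Collect each base-dimension exponent across the product:
  L: −(1) + 2·(3) − (2) − (0) + 2·(-2) = -1
  T: −(-1) + 2·(0) − (-1) − (1) + 2·(2) = 5
So the dimensions are [L⁻¹ T⁵].

L: -1, T: 5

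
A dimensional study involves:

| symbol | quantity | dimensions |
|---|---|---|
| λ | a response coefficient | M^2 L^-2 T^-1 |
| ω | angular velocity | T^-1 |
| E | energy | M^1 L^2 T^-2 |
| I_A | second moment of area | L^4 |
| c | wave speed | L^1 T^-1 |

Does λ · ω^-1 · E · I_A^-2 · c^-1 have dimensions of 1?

no

Sum the exponent of each base dimension across the product:
  M: [λ]_M − [ω]_M + [E]_M − 2·[I_A]_M − [c]_M = (2) − (0) + (1) − 2·(0) − (0) = 3
  L: [λ]_L − [ω]_L + [E]_L − 2·[I_A]_L − [c]_L = (-2) − (0) + (2) − 2·(4) − (1) = -9
  T: [λ]_T − [ω]_T + [E]_T − 2·[I_A]_T − [c]_T = (-1) − (-1) + (-2) − 2·(0) − (-1) = -1
Net dimensions [M³ L⁻⁹ T⁻¹] ≠ [1] — not dimensionless.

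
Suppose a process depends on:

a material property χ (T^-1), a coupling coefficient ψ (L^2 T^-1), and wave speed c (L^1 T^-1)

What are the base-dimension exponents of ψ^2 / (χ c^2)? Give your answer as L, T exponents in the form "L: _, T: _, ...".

Collect each base-dimension exponent across the product:
  L: −(0) + 2·(2) − 2·(1) = 2
  T: −(-1) + 2·(-1) − 2·(-1) = 1
So the dimensions are [L² T].

L: 2, T: 1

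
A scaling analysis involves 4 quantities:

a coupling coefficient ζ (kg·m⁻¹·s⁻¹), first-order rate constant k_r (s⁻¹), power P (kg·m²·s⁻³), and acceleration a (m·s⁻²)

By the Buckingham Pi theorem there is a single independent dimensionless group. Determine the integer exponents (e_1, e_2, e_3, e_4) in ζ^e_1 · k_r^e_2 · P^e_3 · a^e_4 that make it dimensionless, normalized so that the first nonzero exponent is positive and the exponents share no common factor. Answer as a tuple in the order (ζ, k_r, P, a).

M: e_1·(1) + e_2·(0) + e_3·(1) + e_4·(0) = 0
L: e_1·(-1) + e_2·(0) + e_3·(2) + e_4·(1) = 0
T: e_1·(-1) + e_2·(-1) + e_3·(-3) + e_4·(-2) = 0
Solving this homogeneous linear system for the smallest-integer solution (first nonzero entry positive) gives (1, -4, -1, 3).

(1, -4, -1, 3)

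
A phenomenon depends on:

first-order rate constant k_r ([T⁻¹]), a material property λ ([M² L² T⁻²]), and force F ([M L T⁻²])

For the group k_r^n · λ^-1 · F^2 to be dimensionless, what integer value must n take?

Balance the T exponent: (-1)·n from k_r, plus −(-2) + 2·(-2) = -2 from the rest, must sum to zero.
−n − 2 = 0, so n = -2.

-2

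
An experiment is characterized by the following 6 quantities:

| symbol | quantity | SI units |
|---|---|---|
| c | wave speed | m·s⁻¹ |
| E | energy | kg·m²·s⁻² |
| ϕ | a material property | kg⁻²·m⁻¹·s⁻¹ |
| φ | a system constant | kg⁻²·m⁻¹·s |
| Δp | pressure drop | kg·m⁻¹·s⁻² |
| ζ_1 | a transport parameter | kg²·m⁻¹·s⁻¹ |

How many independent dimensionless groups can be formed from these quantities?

3

There are 6 variables and 3 base dimensions (M, L, T).
The dimension matrix has rank 3.
Independent dimensionless groups: 6 − 3 = 3.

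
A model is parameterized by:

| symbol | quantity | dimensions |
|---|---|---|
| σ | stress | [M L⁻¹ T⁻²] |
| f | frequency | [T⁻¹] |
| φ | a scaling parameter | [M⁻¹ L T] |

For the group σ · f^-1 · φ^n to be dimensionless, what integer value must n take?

1

Balance the M exponent: (-1)·n from φ, plus (1) − (0) = 1 from the rest, must sum to zero.
−n + 1 = 0, so n = 1.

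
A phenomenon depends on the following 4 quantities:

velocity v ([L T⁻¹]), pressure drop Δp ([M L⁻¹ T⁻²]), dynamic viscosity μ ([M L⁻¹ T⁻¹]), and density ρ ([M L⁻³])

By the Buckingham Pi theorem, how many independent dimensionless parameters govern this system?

1

There are 4 variables and 3 base dimensions (M, L, T).
The dimension matrix has rank 3.
Independent dimensionless groups: 4 − 3 = 1.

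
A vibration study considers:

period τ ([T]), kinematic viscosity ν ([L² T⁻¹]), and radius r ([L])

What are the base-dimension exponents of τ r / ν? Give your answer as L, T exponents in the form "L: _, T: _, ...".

Collect each base-dimension exponent across the product:
  L: (0) − (2) + (1) = -1
  T: (1) − (-1) + (0) = 2
So the dimensions are [L⁻¹ T²].

L: -1, T: 2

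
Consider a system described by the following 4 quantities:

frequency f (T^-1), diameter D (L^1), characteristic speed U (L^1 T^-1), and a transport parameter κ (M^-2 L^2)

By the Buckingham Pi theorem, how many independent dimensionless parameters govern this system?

1

There are 4 variables and 3 base dimensions (M, L, T).
The dimension matrix has rank 3.
Independent dimensionless groups: 4 − 3 = 1.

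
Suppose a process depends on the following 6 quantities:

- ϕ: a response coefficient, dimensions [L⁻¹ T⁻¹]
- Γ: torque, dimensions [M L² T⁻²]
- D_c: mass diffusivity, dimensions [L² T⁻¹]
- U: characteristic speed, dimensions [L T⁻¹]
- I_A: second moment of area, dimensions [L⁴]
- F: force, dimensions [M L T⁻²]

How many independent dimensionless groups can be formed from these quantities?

3

There are 6 variables and 3 base dimensions (M, L, T).
The dimension matrix has rank 3.
Independent dimensionless groups: 6 − 3 = 3.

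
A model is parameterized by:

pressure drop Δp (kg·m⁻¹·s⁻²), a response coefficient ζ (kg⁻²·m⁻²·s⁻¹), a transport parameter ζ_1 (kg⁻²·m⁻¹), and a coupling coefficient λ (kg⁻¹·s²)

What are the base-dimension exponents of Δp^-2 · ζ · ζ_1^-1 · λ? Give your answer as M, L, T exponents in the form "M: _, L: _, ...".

M: -3, L: 1, T: 5

Collect each base-dimension exponent across the product:
  M: −2·(1) + (-2) − (-2) + (-1) = -3
  L: −2·(-1) + (-2) − (-1) + (0) = 1
  T: −2·(-2) + (-1) − (0) + (2) = 5
So the dimensions are [M⁻³ L T⁵].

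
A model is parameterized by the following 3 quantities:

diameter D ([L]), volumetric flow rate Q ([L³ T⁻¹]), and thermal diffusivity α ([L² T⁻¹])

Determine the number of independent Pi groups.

There are 3 variables and 2 base dimensions (L, T).
The dimension matrix has rank 2.
Independent dimensionless groups: 3 − 2 = 1.

1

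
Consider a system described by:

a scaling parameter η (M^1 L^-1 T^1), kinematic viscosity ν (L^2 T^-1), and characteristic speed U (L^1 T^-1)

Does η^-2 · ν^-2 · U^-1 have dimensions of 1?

Sum the exponent of each base dimension across the product:
  M: −2·[η]_M − 2·[ν]_M − [U]_M = −2·(1) − 2·(0) − (0) = -2
  L: −2·[η]_L − 2·[ν]_L − [U]_L = −2·(-1) − 2·(2) − (1) = -3
  T: −2·[η]_T − 2·[ν]_T − [U]_T = −2·(1) − 2·(-1) − (-1) = 1
Net dimensions [M⁻² L⁻³ T] ≠ [1] — not dimensionless.

no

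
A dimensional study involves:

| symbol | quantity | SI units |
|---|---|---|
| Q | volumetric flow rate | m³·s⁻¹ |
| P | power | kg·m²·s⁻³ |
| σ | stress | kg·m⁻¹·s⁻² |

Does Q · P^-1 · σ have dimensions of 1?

Sum the exponent of each base dimension across the product:
  M: [Q]_M − [P]_M + [σ]_M = (0) − (1) + (1) = 0
  L: [Q]_L − [P]_L + [σ]_L = (3) − (2) + (-1) = 0
  T: [Q]_T − [P]_T + [σ]_T = (-1) − (-3) + (-2) = 0
  Θ: [Q]_Θ − [P]_Θ + [σ]_Θ = (0) − (0) + (0) = 0
All base exponents vanish — dimensionless.

yes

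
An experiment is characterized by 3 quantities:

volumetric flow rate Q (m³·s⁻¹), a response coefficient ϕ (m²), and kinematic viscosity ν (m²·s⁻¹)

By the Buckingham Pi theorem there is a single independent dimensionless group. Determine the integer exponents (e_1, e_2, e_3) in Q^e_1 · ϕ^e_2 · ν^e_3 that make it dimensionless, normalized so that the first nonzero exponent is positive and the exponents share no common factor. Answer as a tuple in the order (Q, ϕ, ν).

(2, -1, -2)

L: e_1·(3) + e_2·(2) + e_3·(2) = 0
T: e_1·(-1) + e_2·(0) + e_3·(-1) = 0
Solving this homogeneous linear system for the smallest-integer solution (first nonzero entry positive) gives (2, -1, -2).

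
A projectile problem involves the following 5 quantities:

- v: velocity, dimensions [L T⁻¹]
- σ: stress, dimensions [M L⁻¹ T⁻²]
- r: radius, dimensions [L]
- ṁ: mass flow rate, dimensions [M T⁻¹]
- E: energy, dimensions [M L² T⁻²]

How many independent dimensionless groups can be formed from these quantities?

There are 5 variables and 3 base dimensions (M, L, T).
The dimension matrix has rank 3.
Independent dimensionless groups: 5 − 3 = 2.

2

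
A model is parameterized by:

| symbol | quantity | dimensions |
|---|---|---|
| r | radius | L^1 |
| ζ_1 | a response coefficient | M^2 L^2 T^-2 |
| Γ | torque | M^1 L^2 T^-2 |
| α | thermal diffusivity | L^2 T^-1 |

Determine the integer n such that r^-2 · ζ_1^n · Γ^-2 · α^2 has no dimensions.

Balance the M exponent: (2)·n from ζ_1, plus −2·(0) − 2·(1) + 2·(0) = -2 from the rest, must sum to zero.
2n − 2 = 0, so n = 1.

1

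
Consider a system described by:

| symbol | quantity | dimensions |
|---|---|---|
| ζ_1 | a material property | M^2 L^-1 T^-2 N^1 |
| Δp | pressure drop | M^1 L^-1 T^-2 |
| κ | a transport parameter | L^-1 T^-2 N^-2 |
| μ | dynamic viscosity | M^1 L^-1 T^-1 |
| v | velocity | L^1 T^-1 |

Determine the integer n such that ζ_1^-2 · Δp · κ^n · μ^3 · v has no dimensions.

Balance the L exponent: (-1)·n from κ, plus −2·(-1) + (-1) + 3·(-1) + (1) = -1 from the rest, must sum to zero.
−n − 1 = 0, so n = -1.

-1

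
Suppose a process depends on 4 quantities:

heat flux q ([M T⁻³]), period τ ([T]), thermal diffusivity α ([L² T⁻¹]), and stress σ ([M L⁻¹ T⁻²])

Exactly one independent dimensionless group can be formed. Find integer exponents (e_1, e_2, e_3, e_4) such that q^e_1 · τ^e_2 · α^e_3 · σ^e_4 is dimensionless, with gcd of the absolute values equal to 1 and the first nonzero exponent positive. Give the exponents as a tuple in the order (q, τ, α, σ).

M: e_1·(1) + e_2·(0) + e_3·(0) + e_4·(1) = 0
L: e_1·(0) + e_2·(0) + e_3·(2) + e_4·(-1) = 0
T: e_1·(-3) + e_2·(1) + e_3·(-1) + e_4·(-2) = 0
Solving this homogeneous linear system for the smallest-integer solution (first nonzero entry positive) gives (2, 1, -1, -2).

(2, 1, -1, -2)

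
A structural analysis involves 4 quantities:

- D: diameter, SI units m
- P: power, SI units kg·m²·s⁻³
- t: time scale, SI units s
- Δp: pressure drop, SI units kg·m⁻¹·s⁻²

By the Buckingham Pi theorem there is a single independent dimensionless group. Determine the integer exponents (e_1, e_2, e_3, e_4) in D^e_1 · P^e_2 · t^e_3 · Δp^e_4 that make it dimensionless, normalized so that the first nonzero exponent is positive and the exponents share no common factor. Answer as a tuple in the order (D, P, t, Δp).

(3, -1, -1, 1)

M: e_1·(0) + e_2·(1) + e_3·(0) + e_4·(1) = 0
L: e_1·(1) + e_2·(2) + e_3·(0) + e_4·(-1) = 0
T: e_1·(0) + e_2·(-3) + e_3·(1) + e_4·(-2) = 0
Solving this homogeneous linear system for the smallest-integer solution (first nonzero entry positive) gives (3, -1, -1, 1).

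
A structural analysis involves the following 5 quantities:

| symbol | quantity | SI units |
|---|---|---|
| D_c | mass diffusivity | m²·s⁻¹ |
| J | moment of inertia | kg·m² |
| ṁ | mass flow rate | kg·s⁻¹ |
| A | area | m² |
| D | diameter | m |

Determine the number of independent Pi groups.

2

There are 5 variables and 3 base dimensions (M, L, T).
The dimension matrix has rank 3.
Independent dimensionless groups: 5 − 3 = 2.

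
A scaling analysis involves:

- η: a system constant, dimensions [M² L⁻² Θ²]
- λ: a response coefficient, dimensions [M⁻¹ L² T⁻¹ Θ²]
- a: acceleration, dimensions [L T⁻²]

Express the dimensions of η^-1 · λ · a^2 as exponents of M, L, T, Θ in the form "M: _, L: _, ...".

Collect each base-dimension exponent across the product:
  M: −(2) + (-1) + 2·(0) = -3
  L: −(-2) + (2) + 2·(1) = 6
  T: −(0) + (-1) + 2·(-2) = -5
  Θ: −(2) + (2) + 2·(0) = 0
So the dimensions are [M⁻³ L⁶ T⁻⁵].

M: -3, L: 6, T: -5, Θ: 0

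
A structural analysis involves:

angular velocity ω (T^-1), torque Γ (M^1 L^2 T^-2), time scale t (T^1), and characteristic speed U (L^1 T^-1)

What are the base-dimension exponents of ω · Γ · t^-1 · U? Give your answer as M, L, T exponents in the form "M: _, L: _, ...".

Collect each base-dimension exponent across the product:
  M: (0) + (1) − (0) + (0) = 1
  L: (0) + (2) − (0) + (1) = 3
  T: (-1) + (-2) − (1) + (-1) = -5
So the dimensions are [M L³ T⁻⁵].

M: 1, L: 3, T: -5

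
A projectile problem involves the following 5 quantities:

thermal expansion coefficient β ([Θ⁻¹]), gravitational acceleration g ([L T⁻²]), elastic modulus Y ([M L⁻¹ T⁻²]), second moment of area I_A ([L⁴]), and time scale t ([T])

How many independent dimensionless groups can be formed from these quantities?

1

There are 5 variables and 4 base dimensions (M, L, T, Θ).
The dimension matrix has rank 4.
Independent dimensionless groups: 5 − 4 = 1.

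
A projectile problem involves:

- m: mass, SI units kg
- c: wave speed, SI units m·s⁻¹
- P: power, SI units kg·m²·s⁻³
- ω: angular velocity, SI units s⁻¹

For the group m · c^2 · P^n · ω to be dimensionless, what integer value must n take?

Balance the M exponent: (1)·n from P, plus (1) + 2·(0) + (0) = 1 from the rest, must sum to zero.
n + 1 = 0, so n = -1.

-1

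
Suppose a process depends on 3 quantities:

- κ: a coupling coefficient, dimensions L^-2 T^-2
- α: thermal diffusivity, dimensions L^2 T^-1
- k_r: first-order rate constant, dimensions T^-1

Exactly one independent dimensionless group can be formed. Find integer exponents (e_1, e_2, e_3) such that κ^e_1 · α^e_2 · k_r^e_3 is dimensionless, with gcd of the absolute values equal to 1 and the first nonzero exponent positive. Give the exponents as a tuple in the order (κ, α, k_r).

L: e_1·(-2) + e_2·(2) + e_3·(0) = 0
T: e_1·(-2) + e_2·(-1) + e_3·(-1) = 0
Solving this homogeneous linear system for the smallest-integer solution (first nonzero entry positive) gives (1, 1, -3).

(1, 1, -3)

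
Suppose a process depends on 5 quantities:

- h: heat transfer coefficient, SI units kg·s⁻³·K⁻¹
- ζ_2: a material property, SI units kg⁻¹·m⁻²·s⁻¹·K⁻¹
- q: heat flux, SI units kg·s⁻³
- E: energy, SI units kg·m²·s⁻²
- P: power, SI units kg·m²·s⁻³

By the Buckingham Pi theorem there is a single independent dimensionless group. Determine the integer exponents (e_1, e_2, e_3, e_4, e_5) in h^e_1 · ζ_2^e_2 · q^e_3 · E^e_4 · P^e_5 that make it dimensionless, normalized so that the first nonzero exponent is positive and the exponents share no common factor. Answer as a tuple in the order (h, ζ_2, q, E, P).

M: e_1·(1) + e_2·(-1) + e_3·(1) + e_4·(1) + e_5·(1) = 0
L: e_1·(0) + e_2·(-2) + e_3·(0) + e_4·(2) + e_5·(2) = 0
T: e_1·(-3) + e_2·(-1) + e_3·(-3) + e_4·(-2) + e_5·(-3) = 0
Θ: e_1·(-1) + e_2·(-1) + e_3·(0) + e_4·(0) + e_5·(0) = 0
Solving this homogeneous linear system for the smallest-integer solution (first nonzero entry positive) gives (1, -1, -1, -4, 3).

(1, -1, -1, -4, 3)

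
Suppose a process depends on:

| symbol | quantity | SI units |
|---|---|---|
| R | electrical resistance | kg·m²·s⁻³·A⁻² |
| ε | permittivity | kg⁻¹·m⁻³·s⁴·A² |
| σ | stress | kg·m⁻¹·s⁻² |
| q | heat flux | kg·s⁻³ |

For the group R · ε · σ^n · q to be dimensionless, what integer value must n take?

Balance the M exponent: (1)·n from σ, plus (1) + (-1) + (1) = 1 from the rest, must sum to zero.
n + 1 = 0, so n = -1.

-1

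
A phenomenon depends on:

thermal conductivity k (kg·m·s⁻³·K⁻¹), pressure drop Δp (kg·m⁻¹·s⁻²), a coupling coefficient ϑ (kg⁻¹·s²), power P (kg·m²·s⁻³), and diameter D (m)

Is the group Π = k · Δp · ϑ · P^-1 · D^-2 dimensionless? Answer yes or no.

no

Sum the exponent of each base dimension across the product:
  M: [k]_M + [Δp]_M + [ϑ]_M − [P]_M − 2·[D]_M = (1) + (1) + (-1) − (1) − 2·(0) = 0
  L: [k]_L + [Δp]_L + [ϑ]_L − [P]_L − 2·[D]_L = (1) + (-1) + (0) − (2) − 2·(1) = -4
  T: [k]_T + [Δp]_T + [ϑ]_T − [P]_T − 2·[D]_T = (-3) + (-2) + (2) − (-3) − 2·(0) = 0
  Θ: [k]_Θ + [Δp]_Θ + [ϑ]_Θ − [P]_Θ − 2·[D]_Θ = (-1) + (0) + (0) − (0) − 2·(0) = -1
Net dimensions [L⁻⁴ Θ⁻¹] ≠ [1] — not dimensionless.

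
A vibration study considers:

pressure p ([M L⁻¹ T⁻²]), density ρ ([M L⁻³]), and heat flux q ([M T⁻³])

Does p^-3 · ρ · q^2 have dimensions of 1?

yes

Sum the exponent of each base dimension across the product:
  M: −3·[p]_M + [ρ]_M + 2·[q]_M = −3·(1) + (1) + 2·(1) = 0
  L: −3·[p]_L + [ρ]_L + 2·[q]_L = −3·(-1) + (-3) + 2·(0) = 0
  T: −3·[p]_T + [ρ]_T + 2·[q]_T = −3·(-2) + (0) + 2·(-3) = 0
All base exponents vanish — dimensionless.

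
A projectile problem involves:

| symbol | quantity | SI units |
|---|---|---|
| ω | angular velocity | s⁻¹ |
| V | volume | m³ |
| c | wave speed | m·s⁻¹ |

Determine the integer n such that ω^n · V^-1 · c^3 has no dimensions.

Balance the T exponent: (-1)·n from ω, plus −(0) + 3·(-1) = -3 from the rest, must sum to zero.
−n − 3 = 0, so n = -3.

-3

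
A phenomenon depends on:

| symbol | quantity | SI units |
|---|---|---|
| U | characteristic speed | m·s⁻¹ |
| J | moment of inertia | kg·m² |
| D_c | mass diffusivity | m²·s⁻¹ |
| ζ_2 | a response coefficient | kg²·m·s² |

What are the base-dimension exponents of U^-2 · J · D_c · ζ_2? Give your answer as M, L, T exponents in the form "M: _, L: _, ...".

Collect each base-dimension exponent across the product:
  M: −2·(0) + (1) + (0) + (2) = 3
  L: −2·(1) + (2) + (2) + (1) = 3
  T: −2·(-1) + (0) + (-1) + (2) = 3
So the dimensions are [M³ L³ T³].

M: 3, L: 3, T: 3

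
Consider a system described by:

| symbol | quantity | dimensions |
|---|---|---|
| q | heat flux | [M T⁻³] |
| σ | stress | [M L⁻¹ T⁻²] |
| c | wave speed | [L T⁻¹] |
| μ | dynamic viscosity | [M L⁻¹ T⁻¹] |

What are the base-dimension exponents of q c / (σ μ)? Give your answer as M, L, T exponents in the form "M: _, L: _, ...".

Collect each base-dimension exponent across the product:
  M: (1) − (1) + (0) − (1) = -1
  L: (0) − (-1) + (1) − (-1) = 3
  T: (-3) − (-2) + (-1) − (-1) = -1
So the dimensions are [M⁻¹ L³ T⁻¹].

M: -1, L: 3, T: -1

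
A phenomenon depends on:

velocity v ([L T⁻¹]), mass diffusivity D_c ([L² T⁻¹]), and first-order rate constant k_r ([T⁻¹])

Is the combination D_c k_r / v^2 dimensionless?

Sum the exponent of each base dimension across the product:
  L: −2·[v]_L + [D_c]_L + [k_r]_L = −2·(1) + (2) + (0) = 0
  T: −2·[v]_T + [D_c]_T + [k_r]_T = −2·(-1) + (-1) + (-1) = 0
All base exponents vanish — dimensionless.

yes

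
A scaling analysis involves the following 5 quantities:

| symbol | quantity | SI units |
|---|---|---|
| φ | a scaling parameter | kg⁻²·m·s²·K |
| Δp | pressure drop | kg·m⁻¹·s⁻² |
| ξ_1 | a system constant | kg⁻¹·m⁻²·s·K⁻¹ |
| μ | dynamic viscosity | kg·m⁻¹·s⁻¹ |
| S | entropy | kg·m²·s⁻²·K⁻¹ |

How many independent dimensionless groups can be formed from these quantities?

There are 5 variables and 4 base dimensions (M, L, T, Θ).
The dimension matrix has rank 4.
Independent dimensionless groups: 5 − 4 = 1.

1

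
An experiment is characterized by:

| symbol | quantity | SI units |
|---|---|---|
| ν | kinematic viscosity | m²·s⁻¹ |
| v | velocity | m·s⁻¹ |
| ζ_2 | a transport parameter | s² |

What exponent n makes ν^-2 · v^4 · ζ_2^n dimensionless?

1

Balance the T exponent: (2)·n from ζ_2, plus −2·(-1) + 4·(-1) = -2 from the rest, must sum to zero.
2n − 2 = 0, so n = 1.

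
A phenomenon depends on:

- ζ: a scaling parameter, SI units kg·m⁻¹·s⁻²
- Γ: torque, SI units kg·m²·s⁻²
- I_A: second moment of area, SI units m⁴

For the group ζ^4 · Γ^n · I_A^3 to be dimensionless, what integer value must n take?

Balance the M exponent: (1)·n from Γ, plus 4·(1) + 3·(0) = 4 from the rest, must sum to zero.
n + 4 = 0, so n = -4.

-4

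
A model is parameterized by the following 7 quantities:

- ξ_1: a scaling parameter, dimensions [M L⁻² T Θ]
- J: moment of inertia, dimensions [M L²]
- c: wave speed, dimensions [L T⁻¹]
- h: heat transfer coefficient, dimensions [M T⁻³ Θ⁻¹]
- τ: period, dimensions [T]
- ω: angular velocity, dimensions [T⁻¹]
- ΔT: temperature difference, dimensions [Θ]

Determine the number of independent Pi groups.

There are 7 variables and 4 base dimensions (M, L, T, Θ).
The dimension matrix has rank 4.
Independent dimensionless groups: 7 − 4 = 3.

3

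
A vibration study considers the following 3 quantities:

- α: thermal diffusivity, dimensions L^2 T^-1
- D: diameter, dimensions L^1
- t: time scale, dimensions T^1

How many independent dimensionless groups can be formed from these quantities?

1

There are 3 variables and 2 base dimensions (L, T).
The dimension matrix has rank 2.
Independent dimensionless groups: 3 − 2 = 1.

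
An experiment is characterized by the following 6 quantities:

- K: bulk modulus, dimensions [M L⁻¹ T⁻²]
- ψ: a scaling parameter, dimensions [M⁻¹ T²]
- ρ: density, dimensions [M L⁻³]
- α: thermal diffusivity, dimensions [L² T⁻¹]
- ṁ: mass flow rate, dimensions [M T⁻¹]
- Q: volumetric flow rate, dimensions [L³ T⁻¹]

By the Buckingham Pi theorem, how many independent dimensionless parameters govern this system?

There are 6 variables and 3 base dimensions (M, L, T).
The dimension matrix has rank 3.
Independent dimensionless groups: 6 − 3 = 3.

3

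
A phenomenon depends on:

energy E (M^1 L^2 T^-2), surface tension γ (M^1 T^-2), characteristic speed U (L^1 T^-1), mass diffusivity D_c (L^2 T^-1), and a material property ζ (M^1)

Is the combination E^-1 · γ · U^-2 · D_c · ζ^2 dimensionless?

no

Sum the exponent of each base dimension across the product:
  M: −[E]_M + [γ]_M − 2·[U]_M + [D_c]_M + 2·[ζ]_M = −(1) + (1) − 2·(0) + (0) + 2·(1) = 2
  L: −[E]_L + [γ]_L − 2·[U]_L + [D_c]_L + 2·[ζ]_L = −(2) + (0) − 2·(1) + (2) + 2·(0) = -2
  T: −[E]_T + [γ]_T − 2·[U]_T + [D_c]_T + 2·[ζ]_T = −(-2) + (-2) − 2·(-1) + (-1) + 2·(0) = 1
Net dimensions [M² L⁻² T] ≠ [1] — not dimensionless.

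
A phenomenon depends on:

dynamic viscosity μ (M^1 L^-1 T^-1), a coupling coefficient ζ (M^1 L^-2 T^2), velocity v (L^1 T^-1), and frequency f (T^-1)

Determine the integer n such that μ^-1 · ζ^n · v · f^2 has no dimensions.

Balance the M exponent: (1)·n from ζ, plus −(1) + (0) + 2·(0) = -1 from the rest, must sum to zero.
n − 1 = 0, so n = 1.

1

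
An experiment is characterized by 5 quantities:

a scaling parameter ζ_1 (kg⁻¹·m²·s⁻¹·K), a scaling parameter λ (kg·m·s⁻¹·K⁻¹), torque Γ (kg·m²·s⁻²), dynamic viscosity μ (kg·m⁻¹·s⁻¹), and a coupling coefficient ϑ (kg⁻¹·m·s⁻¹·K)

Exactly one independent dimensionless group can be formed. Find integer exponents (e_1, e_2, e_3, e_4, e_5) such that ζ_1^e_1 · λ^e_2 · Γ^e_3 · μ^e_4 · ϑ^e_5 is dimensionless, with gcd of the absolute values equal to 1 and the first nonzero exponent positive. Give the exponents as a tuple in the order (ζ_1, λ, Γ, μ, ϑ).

M: e_1·(-1) + e_2·(1) + e_3·(1) + e_4·(1) + e_5·(-1) = 0
L: e_1·(2) + e_2·(1) + e_3·(2) + e_4·(-1) + e_5·(1) = 0
T: e_1·(-1) + e_2·(-1) + e_3·(-2) + e_4·(-1) + e_5·(-1) = 0
Θ: e_1·(1) + e_2·(-1) + e_3·(0) + e_4·(0) + e_5·(1) = 0
Solving this homogeneous linear system for the smallest-integer solution (first nonzero entry positive) gives (4, 1, -2, 2, -3).

(4, 1, -2, 2, -3)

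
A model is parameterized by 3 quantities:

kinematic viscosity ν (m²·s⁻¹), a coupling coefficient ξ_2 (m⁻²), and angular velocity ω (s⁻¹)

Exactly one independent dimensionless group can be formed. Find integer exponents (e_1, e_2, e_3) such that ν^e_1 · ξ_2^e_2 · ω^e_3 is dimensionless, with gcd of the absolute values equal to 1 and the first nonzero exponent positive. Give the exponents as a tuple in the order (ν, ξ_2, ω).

L: e_1·(2) + e_2·(-2) + e_3·(0) = 0
T: e_1·(-1) + e_2·(0) + e_3·(-1) = 0
Solving this homogeneous linear system for the smallest-integer solution (first nonzero entry positive) gives (1, 1, -1).

(1, 1, -1)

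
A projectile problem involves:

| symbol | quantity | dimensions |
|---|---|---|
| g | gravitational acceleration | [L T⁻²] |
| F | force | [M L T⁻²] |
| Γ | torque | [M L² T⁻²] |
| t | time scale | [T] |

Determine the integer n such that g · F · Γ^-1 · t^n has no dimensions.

2

Balance the T exponent: (1)·n from t, plus (-2) + (-2) − (-2) = -2 from the rest, must sum to zero.
n − 2 = 0, so n = 2.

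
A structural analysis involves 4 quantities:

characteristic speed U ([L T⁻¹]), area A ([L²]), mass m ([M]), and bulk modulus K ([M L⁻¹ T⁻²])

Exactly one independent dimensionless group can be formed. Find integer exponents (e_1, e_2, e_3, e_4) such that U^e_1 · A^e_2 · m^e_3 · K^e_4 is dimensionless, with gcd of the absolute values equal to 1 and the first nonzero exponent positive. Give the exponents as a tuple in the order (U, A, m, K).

M: e_1·(0) + e_2·(0) + e_3·(1) + e_4·(1) = 0
L: e_1·(1) + e_2·(2) + e_3·(0) + e_4·(-1) = 0
T: e_1·(-1) + e_2·(0) + e_3·(0) + e_4·(-2) = 0
Solving this homogeneous linear system for the smallest-integer solution (first nonzero entry positive) gives (4, -3, 2, -2).

(4, -3, 2, -2)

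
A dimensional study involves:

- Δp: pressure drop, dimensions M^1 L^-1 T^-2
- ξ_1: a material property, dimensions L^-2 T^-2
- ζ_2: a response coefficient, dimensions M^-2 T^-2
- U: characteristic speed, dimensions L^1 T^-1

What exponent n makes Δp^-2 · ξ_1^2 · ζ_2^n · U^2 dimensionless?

Balance the M exponent: (-2)·n from ζ_2, plus −2·(1) + 2·(0) + 2·(0) = -2 from the rest, must sum to zero.
-2n − 2 = 0, so n = -1.

-1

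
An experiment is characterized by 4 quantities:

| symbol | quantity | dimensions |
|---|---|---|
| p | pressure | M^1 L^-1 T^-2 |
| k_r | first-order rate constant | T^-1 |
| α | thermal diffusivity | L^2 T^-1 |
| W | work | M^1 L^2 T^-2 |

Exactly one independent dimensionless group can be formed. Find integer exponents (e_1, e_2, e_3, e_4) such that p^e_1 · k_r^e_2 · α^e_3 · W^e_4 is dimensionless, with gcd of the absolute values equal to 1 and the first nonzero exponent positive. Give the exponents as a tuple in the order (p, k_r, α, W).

M: e_1·(1) + e_2·(0) + e_3·(0) + e_4·(1) = 0
L: e_1·(-1) + e_2·(0) + e_3·(2) + e_4·(2) = 0
T: e_1·(-2) + e_2·(-1) + e_3·(-1) + e_4·(-2) = 0
Solving this homogeneous linear system for the smallest-integer solution (first nonzero entry positive) gives (2, -3, 3, -2).

(2, -3, 3, -2)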